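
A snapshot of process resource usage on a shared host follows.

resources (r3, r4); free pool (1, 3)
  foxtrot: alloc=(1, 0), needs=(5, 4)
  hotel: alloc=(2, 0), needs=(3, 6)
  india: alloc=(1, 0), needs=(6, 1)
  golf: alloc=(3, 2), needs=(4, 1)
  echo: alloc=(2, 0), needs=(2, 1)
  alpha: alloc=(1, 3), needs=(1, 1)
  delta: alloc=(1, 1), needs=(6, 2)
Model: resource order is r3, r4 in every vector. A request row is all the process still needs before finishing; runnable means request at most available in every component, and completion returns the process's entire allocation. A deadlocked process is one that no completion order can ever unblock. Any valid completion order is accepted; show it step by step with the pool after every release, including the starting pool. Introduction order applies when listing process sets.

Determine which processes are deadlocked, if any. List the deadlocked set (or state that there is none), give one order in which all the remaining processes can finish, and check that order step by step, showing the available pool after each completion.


No process is deadlocked.
Key observation: there is always a runnable process — alpha first — so the state unwinds completely.
The rest can finish in the order alpha, echo, hotel, delta, india, foxtrot, golf. Check, step by step:
  pool = (1, 3)
  run alpha (needs (1, 1), free (1, 3)); after release of (1, 3) the pool is (2, 6)
  run echo (needs (2, 1), free (2, 6)); after release of (2, 0) the pool is (4, 6)
  run hotel (needs (3, 6), free (4, 6)); after release of (2, 0) the pool is (6, 6)
  run delta (needs (6, 2), free (6, 6)); after release of (1, 1) the pool is (7, 7)
  run india (needs (6, 1), free (7, 7)); after release of (1, 0) the pool is (8, 7)
  run foxtrot (needs (5, 4), free (8, 7)); after release of (1, 0) the pool is (9, 7)
  run golf (needs (4, 1), free (9, 7)); after release of (3, 2) the pool is (12, 9)


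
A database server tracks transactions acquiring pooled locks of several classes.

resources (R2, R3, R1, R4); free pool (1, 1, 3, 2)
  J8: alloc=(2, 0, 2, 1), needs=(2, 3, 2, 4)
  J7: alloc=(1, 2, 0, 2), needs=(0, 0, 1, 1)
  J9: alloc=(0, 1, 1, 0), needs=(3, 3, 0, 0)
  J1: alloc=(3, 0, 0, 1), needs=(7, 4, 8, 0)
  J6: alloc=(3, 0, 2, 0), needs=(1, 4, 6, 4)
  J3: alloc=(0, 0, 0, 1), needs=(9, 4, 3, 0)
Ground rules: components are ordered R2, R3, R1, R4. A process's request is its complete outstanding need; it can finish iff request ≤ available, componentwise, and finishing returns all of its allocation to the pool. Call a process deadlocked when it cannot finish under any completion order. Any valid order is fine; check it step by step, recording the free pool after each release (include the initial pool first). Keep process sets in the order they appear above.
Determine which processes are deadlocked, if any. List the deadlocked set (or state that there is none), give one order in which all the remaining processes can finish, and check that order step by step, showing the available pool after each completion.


Nothing here is deadlocked.
Key observation: the pool covers J7 at once, and every later process fits after earlier releases.
A valid finishing order for the others: J7, J8, J9, J6, J1, J3. Walking it through:
  pool = (1, 1, 3, 2)
  run J7 (needs (0, 0, 1, 1), free (1, 1, 3, 2)); after release of (1, 2, 0, 2) the pool is (2, 3, 3, 4)
  run J8 (needs (2, 3, 2, 4), free (2, 3, 3, 4)); after release of (2, 0, 2, 1) the pool is (4, 3, 5, 5)
  run J9 (needs (3, 3, 0, 0), free (4, 3, 5, 5)); after release of (0, 1, 1, 0) the pool is (4, 4, 6, 5)
  run J6 (needs (1, 4, 6, 4), free (4, 4, 6, 5)); after release of (3, 0, 2, 0) the pool is (7, 4, 8, 5)
  run J1 (needs (7, 4, 8, 0), free (7, 4, 8, 5)); after release of (3, 0, 0, 1) the pool is (10, 4, 8, 6)
  run J3 (needs (9, 4, 3, 0), free (10, 4, 8, 6)); after release of (0, 0, 0, 1) the pool is (10, 4, 8, 7)


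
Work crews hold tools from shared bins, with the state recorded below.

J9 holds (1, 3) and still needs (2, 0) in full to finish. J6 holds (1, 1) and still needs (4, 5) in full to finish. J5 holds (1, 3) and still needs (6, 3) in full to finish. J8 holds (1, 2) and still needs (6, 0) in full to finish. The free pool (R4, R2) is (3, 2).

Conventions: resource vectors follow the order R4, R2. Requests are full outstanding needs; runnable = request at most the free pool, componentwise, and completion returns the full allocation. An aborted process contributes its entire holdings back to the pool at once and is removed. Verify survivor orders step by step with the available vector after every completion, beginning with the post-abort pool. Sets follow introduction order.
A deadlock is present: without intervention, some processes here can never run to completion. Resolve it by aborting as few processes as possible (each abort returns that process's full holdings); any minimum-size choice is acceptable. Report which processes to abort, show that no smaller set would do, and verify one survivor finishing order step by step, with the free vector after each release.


Abort J5.
Key observation: J8 could never have finished before the abort; with (1, 3) returned by J5, it fits at step 3.
Why nothing smaller works: aborting no one leaves the state deadlocked as given.
The survivors complete as J9, J6, J8. Check, step by step (starting from the post-abort pool):
  pool = (4, 5)
  J9 needs (2, 0) <= (4, 5) -> finishes; pool += (1, 3) = (5, 8)
  J6 needs (4, 5) <= (5, 8) -> finishes; pool += (1, 1) = (6, 9)
  J8 needs (6, 0) <= (6, 9) -> finishes; pool += (1, 2) = (7, 11)


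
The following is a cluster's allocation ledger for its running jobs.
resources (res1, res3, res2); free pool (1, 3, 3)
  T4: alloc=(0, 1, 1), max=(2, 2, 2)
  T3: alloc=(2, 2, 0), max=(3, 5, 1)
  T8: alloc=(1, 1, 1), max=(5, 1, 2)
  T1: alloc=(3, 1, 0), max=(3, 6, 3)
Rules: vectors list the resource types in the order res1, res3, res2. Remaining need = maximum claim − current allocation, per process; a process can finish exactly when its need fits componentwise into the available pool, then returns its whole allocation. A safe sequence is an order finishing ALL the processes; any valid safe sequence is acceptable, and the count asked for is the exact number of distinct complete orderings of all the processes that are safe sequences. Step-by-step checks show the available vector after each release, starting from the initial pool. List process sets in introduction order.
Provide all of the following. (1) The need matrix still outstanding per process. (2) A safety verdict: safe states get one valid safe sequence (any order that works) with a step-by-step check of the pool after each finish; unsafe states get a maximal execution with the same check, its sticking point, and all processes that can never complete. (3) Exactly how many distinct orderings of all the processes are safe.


(1) Remaining need (order res1, res3, res2):
  T4: (2, 1, 1)
  T3: (1, 3, 1)
  T8: (4, 0, 1)
  T1: (0, 5, 3)
(2) The state is SAFE; one workable sequence: T3, T1, T4, T8.
Key observation: at T3 the run first touches a limit — (1, 3, 1) against (1, 3, 3), exact on a resource it actually requests.
Check, step by step:
  pool = (1, 3, 3)
  T3: need (1, 3, 1) fits (1, 3, 3); releases (2, 2, 0), pool now (3, 5, 3)
  T1: need (0, 5, 3) fits (3, 5, 3); releases (3, 1, 0), pool now (6, 6, 3)
  T4: need (2, 1, 1) fits (6, 6, 3); releases (0, 1, 1), pool now (6, 7, 4)
  T8: need (4, 0, 1) fits (6, 7, 4); releases (1, 1, 1), pool now (7, 8, 5)
(3) Precisely 3 of the possible complete orderings are safe sequences.


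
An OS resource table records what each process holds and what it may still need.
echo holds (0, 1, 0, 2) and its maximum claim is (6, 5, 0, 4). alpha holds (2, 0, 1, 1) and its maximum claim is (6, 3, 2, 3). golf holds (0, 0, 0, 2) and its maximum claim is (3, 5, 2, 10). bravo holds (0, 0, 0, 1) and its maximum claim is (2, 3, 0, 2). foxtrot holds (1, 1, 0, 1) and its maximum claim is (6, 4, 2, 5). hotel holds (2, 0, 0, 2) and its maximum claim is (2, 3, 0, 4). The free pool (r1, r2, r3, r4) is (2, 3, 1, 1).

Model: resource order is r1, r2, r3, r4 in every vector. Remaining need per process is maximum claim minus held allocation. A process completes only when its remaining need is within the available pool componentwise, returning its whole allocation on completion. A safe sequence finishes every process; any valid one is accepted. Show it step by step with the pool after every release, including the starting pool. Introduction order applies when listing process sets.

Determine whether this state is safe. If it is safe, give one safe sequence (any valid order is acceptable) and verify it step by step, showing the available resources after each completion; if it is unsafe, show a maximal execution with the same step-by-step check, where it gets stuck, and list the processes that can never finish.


SAFE. One safe sequence: bravo, hotel, alpha, foxtrot, echo, golf.
Key observation: the order's first zero-slack moment is bravo ((2, 3, 0, 1) needed, (2, 3, 1, 1) free — a requested resource with nothing to spare).
Verifying each step:
  pool = (2, 3, 1, 1)
  run bravo (needs (2, 3, 0, 1), free (2, 3, 1, 1)); after release of (0, 0, 0, 1) the pool is (2, 3, 1, 2)
  run hotel (needs (0, 3, 0, 2), free (2, 3, 1, 2)); after release of (2, 0, 0, 2) the pool is (4, 3, 1, 4)
  run alpha (needs (4, 3, 1, 2), free (4, 3, 1, 4)); after release of (2, 0, 1, 1) the pool is (6, 3, 2, 5)
  run foxtrot (needs (5, 3, 2, 4), free (6, 3, 2, 5)); after release of (1, 1, 0, 1) the pool is (7, 4, 2, 6)
  run echo (needs (6, 4, 0, 2), free (7, 4, 2, 6)); after release of (0, 1, 0, 2) the pool is (7, 5, 2, 8)
  run golf (needs (3, 5, 2, 8), free (7, 5, 2, 8)); after release of (0, 0, 0, 2) the pool is (7, 5, 2, 10)


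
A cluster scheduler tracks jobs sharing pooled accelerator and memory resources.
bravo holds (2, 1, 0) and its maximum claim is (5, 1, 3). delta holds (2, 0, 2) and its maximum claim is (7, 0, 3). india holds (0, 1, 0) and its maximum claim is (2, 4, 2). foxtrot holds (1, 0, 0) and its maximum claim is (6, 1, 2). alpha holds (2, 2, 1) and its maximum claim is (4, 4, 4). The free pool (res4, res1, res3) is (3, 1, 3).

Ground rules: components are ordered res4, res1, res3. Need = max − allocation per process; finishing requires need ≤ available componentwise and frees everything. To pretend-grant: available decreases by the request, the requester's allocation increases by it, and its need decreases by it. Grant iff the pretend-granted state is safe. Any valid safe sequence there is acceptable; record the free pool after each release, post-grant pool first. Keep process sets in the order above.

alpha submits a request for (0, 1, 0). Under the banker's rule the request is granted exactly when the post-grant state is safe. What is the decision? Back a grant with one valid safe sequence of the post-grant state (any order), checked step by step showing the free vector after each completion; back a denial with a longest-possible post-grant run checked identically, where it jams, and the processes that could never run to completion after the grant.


GRANT: granting preserves safety; a valid post-grant sequence is bravo, alpha, india, foxtrot, delta.
Key observation: the transfer keeps a workable pool ((3, 0, 3)); bravo starts the safe sequence.
Check on the post-grant state, step by step:
  pool = (3, 0, 3)
  bravo needs (3, 0, 3) <= (3, 0, 3) -> finishes; pool += (2, 1, 0) = (5, 1, 3)
  alpha needs (2, 1, 3) <= (5, 1, 3) -> finishes; pool += (2, 3, 1) = (7, 4, 4)
  india needs (2, 3, 2) <= (7, 4, 4) -> finishes; pool += (0, 1, 0) = (7, 5, 4)
  foxtrot needs (5, 1, 2) <= (7, 5, 4) -> finishes; pool += (1, 0, 0) = (8, 5, 4)
  delta needs (5, 0, 1) <= (8, 5, 4) -> finishes; pool += (2, 0, 2) = (10, 5, 6)


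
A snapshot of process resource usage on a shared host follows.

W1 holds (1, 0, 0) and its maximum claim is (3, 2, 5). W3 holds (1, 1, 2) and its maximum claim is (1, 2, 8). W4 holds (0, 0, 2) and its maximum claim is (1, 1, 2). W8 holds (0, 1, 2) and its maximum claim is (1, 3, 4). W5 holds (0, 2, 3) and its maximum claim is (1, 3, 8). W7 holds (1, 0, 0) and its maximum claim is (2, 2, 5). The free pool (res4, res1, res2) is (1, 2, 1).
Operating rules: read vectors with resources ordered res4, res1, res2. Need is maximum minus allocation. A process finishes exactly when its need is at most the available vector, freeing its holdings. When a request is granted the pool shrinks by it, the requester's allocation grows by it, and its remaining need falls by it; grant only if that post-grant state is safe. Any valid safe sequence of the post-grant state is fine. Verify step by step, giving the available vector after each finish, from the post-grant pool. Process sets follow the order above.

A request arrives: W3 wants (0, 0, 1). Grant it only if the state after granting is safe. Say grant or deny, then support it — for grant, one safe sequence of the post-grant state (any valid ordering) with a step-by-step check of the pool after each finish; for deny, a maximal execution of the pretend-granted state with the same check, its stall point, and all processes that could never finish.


DENY — the pretend-granted state is unsafe.
Key observation: even finishing W4, W8 leaves just (1, 3, 4) free — too little res2 for any of the remaining processes.
Pretend the grant happened; the run W4, W8 goes as far as possible. Walking it through:
  pool = (1, 2, 0)
  run W4 (needs (1, 1, 0), free (1, 2, 0)); after release of (0, 0, 2) the pool is (1, 2, 2)
  run W8 (needs (1, 2, 2), free (1, 2, 2)); after release of (0, 1, 2) the pool is (1, 3, 4)
  W1 still needs (2, 2, 5) but only (1, 3, 4) is free — short on res4 and res2
  W3 still needs (0, 1, 5) but only (1, 3, 4) is free — short on res2
  W5 still needs (1, 1, 5) but only (1, 3, 4) is free — short on res2
  W7 still needs (1, 2, 5) but only (1, 3, 4) is free — short on res2
Post-grant, the permanently blocked set is W1, W3, W5 and W7.


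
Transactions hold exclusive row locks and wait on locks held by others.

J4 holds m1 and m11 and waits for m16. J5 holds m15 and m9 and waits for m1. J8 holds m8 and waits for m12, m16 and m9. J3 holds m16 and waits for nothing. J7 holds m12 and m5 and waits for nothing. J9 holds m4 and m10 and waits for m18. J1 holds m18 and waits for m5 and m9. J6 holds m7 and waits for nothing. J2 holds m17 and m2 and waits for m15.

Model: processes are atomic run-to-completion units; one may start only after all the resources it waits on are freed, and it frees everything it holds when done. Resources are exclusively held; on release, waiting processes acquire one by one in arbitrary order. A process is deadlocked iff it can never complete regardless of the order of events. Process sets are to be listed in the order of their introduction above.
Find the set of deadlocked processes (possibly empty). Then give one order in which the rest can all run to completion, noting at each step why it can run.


Nothing here is deadlocked.
Key observation: every chain of waits terminates; starting from the processes that wait on nothing, all the rest unlock in turn.
The rest can finish in the order J3, J4, J7, J5, J1, J2, J9, J6, J8.
Check, step by step:
  J3 waits on nothing -> runs at once and releases m16
  J4: everything it awaited (m16) is free; runs, freeing m1 and m11
  J7 waits on nothing -> runs at once and releases m12 and m5
  J5: everything it awaited (m1) is free; runs, freeing m15 and m9
  J1: everything it awaited (m5 and m9) is free; runs, freeing m18
  J2: everything it awaited (m15) is free; runs, freeing m17 and m2
  J9: everything it awaited (m18) is free; runs, freeing m4 and m10
  J6 waits on nothing -> runs at once and releases m7
  J8: everything it awaited (m12, m16 and m9) is free; runs, freeing m8


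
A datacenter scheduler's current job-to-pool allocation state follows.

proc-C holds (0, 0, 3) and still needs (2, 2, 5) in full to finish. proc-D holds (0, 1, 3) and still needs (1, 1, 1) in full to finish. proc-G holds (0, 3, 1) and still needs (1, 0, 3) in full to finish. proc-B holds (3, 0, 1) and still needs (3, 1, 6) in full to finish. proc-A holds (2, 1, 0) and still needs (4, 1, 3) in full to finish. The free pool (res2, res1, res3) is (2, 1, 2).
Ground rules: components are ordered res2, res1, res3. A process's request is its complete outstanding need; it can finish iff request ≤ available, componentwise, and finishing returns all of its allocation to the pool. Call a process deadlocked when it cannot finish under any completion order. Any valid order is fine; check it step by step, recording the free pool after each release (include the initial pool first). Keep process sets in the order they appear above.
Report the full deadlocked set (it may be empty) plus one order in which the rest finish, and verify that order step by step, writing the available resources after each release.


Deadlocked: proc-B and proc-A.
Key observation: once proc-D, proc-G, proc-C finish, the pool peaks at (2, 5, 9) — and every remaining process still needs more res2 than that.
A valid finishing order for the others: proc-D, proc-G, proc-C. Verifying each step:
  pool = (2, 1, 2)
  run proc-D (needs (1, 1, 1), free (2, 1, 2)); after release of (0, 1, 3) the pool is (2, 2, 5)
  run proc-G (needs (1, 0, 3), free (2, 2, 5)); after release of (0, 3, 1) the pool is (2, 5, 6)
  run proc-C (needs (2, 2, 5), free (2, 5, 6)); after release of (0, 0, 3) the pool is (2, 5, 9)
None of the blocked processes ever fits:
  blocked: proc-B wants (3, 1, 6), pool (2, 5, 9) — not enough res2
  blocked: proc-A wants (4, 1, 3), pool (2, 5, 9) — not enough res2


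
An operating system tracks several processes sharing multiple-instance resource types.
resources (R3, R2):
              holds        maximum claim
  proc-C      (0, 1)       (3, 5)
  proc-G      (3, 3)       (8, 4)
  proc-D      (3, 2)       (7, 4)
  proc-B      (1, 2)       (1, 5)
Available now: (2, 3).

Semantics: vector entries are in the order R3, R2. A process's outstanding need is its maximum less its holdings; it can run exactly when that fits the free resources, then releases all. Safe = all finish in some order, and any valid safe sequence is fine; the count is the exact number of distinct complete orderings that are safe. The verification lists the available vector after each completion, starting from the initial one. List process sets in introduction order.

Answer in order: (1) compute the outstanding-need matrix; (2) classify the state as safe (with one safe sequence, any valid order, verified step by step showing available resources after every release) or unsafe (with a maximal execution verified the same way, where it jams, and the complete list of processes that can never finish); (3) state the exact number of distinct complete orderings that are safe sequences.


(1) Need matrix, components ordered R3, R2:
  proc-C: (3, 4)
  proc-G: (5, 1)
  proc-D: (4, 2)
  proc-B: (0, 3)
(2) UNSAFE — no complete ordering exists.
Key observation: the wall is R3: completing proc-B, proc-C brings the pool only to (3, 6), and all the rest need more.
Going as far as possible: proc-B, proc-C; after that, nothing fits. Check, step by step:
  pool = (2, 3)
  run proc-B (needs (0, 3), free (2, 3)); after release of (1, 2) the pool is (3, 5)
  run proc-C (needs (3, 4), free (3, 5)); after release of (0, 1) the pool is (3, 6)
  proc-G still needs (5, 1) but only (3, 6) is free — short on R3
  proc-D still needs (4, 2) but only (3, 6) is free — short on R3
Permanently blocked: proc-G and proc-D.
(3) Exactly 0 of the possible complete orderings are safe sequences.


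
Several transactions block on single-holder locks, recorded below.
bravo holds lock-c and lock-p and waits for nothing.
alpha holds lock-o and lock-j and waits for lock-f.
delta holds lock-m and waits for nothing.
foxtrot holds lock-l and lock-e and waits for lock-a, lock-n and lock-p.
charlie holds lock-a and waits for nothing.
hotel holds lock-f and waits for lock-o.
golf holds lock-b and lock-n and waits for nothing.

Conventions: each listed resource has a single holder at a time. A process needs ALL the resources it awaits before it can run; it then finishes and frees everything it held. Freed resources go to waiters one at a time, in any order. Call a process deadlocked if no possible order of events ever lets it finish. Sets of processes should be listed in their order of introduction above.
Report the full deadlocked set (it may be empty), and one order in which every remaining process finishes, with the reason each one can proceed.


Deadlocked set: alpha and hotel.
Key observation: alpha -> hotel -> alpha is a circular wait — nothing in it can go first; no other process is dragged down with it.
A valid finishing order for the others: golf, charlie, bravo, delta, foxtrot.
Check, step by step:
  run golf (it waits on nothing); releases lock-b and lock-n
  run charlie (it waits on nothing); releases lock-a
  run bravo (it waits on nothing); releases lock-c and lock-p
  run delta (it waits on nothing); releases lock-m
  foxtrot: everything it awaited (lock-a, lock-n and lock-p) is free; runs, freeing lock-l and lock-e


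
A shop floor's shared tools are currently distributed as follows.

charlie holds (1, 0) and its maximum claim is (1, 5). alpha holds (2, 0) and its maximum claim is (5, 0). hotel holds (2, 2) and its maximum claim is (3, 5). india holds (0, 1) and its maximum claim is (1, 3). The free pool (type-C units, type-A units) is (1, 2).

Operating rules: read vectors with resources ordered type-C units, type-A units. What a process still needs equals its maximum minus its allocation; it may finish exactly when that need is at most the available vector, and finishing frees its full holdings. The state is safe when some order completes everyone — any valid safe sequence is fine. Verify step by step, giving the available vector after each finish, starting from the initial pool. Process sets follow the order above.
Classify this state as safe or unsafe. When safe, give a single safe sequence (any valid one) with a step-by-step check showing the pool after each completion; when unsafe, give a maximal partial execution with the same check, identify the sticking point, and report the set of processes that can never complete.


SAFE. One safe sequence: india, hotel, charlie, alpha.
Key observation: india is the earliest step where a requested resource binds exactly: need (1, 2), pool (1, 2) at its turn.
Walking it through:
  pool = (1, 2)
  run india (needs (1, 2), free (1, 2)); after release of (0, 1) the pool is (1, 3)
  run hotel (needs (1, 3), free (1, 3)); after release of (2, 2) the pool is (3, 5)
  run charlie (needs (0, 5), free (3, 5)); after release of (1, 0) the pool is (4, 5)
  run alpha (needs (3, 0), free (4, 5)); after release of (2, 0) the pool is (6, 5)


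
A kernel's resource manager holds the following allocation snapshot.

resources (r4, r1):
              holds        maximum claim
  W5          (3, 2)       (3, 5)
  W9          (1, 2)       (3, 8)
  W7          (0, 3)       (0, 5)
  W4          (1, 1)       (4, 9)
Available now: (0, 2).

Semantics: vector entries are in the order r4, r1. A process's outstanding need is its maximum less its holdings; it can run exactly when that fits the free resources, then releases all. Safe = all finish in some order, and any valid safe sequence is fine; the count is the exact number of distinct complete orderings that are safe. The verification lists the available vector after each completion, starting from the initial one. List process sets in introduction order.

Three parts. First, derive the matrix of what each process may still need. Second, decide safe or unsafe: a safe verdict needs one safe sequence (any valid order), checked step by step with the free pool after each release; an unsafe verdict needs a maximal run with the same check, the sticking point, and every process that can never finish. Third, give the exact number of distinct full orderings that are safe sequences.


(1) Need matrix, components ordered r4, r1:
  W5: (0, 3)
  W9: (2, 6)
  W7: (0, 2)
  W4: (3, 8)
(2) The state is SAFE; one workable sequence: W7, W5, W9, W4.
Key observation: W7 is the earliest step where a requested resource binds exactly: need (0, 2), pool (0, 2) at its turn.
Check, step by step:
  pool = (0, 2)
  run W7 (needs (0, 2), free (0, 2)); after release of (0, 3) the pool is (0, 5)
  run W5 (needs (0, 3), free (0, 5)); after release of (3, 2) the pool is (3, 7)
  run W9 (needs (2, 6), free (3, 7)); after release of (1, 2) the pool is (4, 9)
  run W4 (needs (3, 8), free (4, 9)); after release of (1, 1) the pool is (5, 10)
(3) Precisely 1 of the possible complete orderings is a safe sequence.


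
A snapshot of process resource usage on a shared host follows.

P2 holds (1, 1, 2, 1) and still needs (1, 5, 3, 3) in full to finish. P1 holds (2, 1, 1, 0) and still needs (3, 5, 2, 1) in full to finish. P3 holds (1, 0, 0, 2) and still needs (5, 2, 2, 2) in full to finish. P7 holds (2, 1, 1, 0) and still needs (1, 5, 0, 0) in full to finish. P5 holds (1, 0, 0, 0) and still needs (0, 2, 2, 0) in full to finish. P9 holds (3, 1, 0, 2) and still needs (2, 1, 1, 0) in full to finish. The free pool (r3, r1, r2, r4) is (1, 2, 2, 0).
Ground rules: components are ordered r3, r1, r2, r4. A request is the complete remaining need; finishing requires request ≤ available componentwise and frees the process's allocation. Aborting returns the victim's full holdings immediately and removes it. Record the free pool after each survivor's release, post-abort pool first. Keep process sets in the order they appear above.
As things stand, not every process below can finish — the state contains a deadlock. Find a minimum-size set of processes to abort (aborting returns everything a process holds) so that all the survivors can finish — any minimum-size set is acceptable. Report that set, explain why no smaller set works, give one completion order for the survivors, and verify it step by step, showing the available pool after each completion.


Minimum abort set: P1 and P7.
Key observation: P2 was stuck for good until P1 and P7 gave back (4, 2, 2, 0); in the order shown it finishes at step 3.
Minimality, checking each single-abort alternative: P2 alone leaves P1 blocked (short on r1); P1 alone leaves P2 blocked (short on r1); P3 alone leaves P2 blocked (short on r1 and r2); P7 alone leaves P2 blocked (short on r1); P5 alone leaves P2 blocked (short on r1 and r2); P9 alone leaves P2 blocked (short on r1 and r2).
Survivors finish in the order: P9, P3, P2, P5. Check, step by step (pool after the aborts first):
  pool = (5, 4, 4, 0)
  P9: need (2, 1, 1, 0) fits (5, 4, 4, 0); releases (3, 1, 0, 2), pool now (8, 5, 4, 2)
  P3: need (5, 2, 2, 2) fits (8, 5, 4, 2); releases (1, 0, 0, 2), pool now (9, 5, 4, 4)
  P2: need (1, 5, 3, 3) fits (9, 5, 4, 4); releases (1, 1, 2, 1), pool now (10, 6, 6, 5)
  P5: need (0, 2, 2, 0) fits (10, 6, 6, 5); releases (1, 0, 0, 0), pool now (11, 6, 6, 5)


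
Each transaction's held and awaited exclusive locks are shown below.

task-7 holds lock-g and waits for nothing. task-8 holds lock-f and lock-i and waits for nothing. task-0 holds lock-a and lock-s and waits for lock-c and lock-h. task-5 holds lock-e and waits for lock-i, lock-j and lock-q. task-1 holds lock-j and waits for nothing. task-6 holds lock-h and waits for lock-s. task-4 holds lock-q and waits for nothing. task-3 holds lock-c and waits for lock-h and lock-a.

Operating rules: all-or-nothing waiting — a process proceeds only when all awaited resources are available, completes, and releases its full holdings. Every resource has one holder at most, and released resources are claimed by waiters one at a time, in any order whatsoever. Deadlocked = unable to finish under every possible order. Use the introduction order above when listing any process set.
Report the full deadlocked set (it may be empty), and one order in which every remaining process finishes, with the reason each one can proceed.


Deadlocked set: task-0, task-6 and task-3.
Key observation: the cycle task-0 -> task-6 -> task-0 can never break — each member waits on the next; task-3 is caught in further circular waits.
The rest can finish in the order task-7, task-1, task-4, task-8, task-5.
Step-by-step check:
  task-7: no waits; runs immediately, freeing lock-g
  task-1: no waits; runs immediately, freeing lock-j
  task-4: no waits; runs immediately, freeing lock-q
  task-8: no waits; runs immediately, freeing lock-f and lock-i
  task-5: everything it awaited (lock-i, lock-j and lock-q) is free; runs, freeing lock-e


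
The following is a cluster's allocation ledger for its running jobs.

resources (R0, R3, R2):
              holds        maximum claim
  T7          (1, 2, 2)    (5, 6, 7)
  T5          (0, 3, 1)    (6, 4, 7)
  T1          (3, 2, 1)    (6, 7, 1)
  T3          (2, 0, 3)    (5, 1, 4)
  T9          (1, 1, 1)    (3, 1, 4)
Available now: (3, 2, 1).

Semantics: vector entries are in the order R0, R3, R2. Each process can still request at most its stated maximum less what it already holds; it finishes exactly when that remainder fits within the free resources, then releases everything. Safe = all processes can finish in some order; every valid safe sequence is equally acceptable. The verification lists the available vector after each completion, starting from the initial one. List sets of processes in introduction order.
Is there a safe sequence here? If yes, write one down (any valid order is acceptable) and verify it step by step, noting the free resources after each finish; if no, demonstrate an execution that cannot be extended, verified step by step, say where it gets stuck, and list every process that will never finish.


UNSAFE.
Key observation: after T3, T9 the pool peaks at (6, 3, 5), and each blocked process is short somewhere: T7 on R3; T5 on R2; T1 on R3.
A maximal execution: T3, T9 — then nothing else fits. Step-by-step check:
  pool = (3, 2, 1)
  run T3 (needs (3, 1, 1), free (3, 2, 1)); after release of (2, 0, 3) the pool is (5, 2, 4)
  run T9 (needs (2, 0, 3), free (5, 2, 4)); after release of (1, 1, 1) the pool is (6, 3, 5)
  T7 still needs (4, 4, 5) but only (6, 3, 5) is free — short on R3
  T5 still needs (6, 1, 6) but only (6, 3, 5) is free — short on R2
  T1 still needs (3, 5, 0) but only (6, 3, 5) is free — short on R3
Never able to finish: T7, T5 and T1.


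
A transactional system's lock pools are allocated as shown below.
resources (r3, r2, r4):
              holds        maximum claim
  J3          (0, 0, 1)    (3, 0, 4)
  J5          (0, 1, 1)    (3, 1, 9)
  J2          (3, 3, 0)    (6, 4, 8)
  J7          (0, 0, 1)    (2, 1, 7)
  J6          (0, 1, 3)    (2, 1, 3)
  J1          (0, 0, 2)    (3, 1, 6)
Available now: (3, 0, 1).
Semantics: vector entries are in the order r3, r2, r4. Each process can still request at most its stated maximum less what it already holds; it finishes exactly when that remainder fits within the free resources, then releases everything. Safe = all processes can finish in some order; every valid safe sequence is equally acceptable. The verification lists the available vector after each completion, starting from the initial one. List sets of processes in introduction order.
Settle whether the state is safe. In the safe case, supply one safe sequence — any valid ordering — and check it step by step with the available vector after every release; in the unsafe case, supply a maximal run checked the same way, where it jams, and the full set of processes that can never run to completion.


SAFE. One safe sequence: J6, J3, J1, J7, J2, J5.
Key observation: J3 marks the first exact bind of the order: its need (3, 0, 3) fits the free (3, 1, 4) with zero slack on a requested resource.
Walking it through:
  pool = (3, 0, 1)
  run J6 (needs (2, 0, 0), free (3, 0, 1)); after release of (0, 1, 3) the pool is (3, 1, 4)
  run J3 (needs (3, 0, 3), free (3, 1, 4)); after release of (0, 0, 1) the pool is (3, 1, 5)
  run J1 (needs (3, 1, 4), free (3, 1, 5)); after release of (0, 0, 2) the pool is (3, 1, 7)
  run J7 (needs (2, 1, 6), free (3, 1, 7)); after release of (0, 0, 1) the pool is (3, 1, 8)
  run J2 (needs (3, 1, 8), free (3, 1, 8)); after release of (3, 3, 0) the pool is (6, 4, 8)
  run J5 (needs (3, 0, 8), free (6, 4, 8)); after release of (0, 1, 1) the pool is (6, 5, 9)


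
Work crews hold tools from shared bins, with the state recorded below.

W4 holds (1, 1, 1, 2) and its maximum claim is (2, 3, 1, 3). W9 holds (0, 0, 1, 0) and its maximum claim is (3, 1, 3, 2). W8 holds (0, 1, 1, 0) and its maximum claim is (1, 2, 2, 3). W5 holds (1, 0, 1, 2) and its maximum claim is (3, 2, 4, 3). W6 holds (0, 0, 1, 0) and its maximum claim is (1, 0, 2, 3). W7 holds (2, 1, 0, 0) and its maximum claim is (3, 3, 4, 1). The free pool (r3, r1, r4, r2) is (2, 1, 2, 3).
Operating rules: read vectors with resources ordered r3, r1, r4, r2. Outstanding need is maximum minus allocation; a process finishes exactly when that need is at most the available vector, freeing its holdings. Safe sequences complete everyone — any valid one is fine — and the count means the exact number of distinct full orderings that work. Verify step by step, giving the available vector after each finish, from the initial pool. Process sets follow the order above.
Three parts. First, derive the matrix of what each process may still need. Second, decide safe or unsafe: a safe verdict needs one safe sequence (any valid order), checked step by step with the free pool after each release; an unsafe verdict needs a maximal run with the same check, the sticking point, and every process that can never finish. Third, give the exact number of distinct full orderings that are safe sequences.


(1) Remaining need (order r3, r1, r4, r2):
  W4: (1, 2, 0, 1)
  W9: (3, 1, 2, 2)
  W8: (1, 1, 1, 3)
  W5: (2, 2, 3, 1)
  W6: (1, 0, 1, 3)
  W7: (1, 2, 4, 1)
(2) SAFE. One safe sequence: W8, W5, W4, W9, W6, W7.
Key observation: W8 marks the first exact bind of the order: its need (1, 1, 1, 3) fits the free (2, 1, 2, 3) with zero slack on a requested resource.
Step-by-step check:
  pool = (2, 1, 2, 3)
  run W8 (needs (1, 1, 1, 3), free (2, 1, 2, 3)); after release of (0, 1, 1, 0) the pool is (2, 2, 3, 3)
  run W5 (needs (2, 2, 3, 1), free (2, 2, 3, 3)); after release of (1, 0, 1, 2) the pool is (3, 2, 4, 5)
  run W4 (needs (1, 2, 0, 1), free (3, 2, 4, 5)); after release of (1, 1, 1, 2) the pool is (4, 3, 5, 7)
  run W9 (needs (3, 1, 2, 2), free (4, 3, 5, 7)); after release of (0, 0, 1, 0) the pool is (4, 3, 6, 7)
  run W6 (needs (1, 0, 1, 3), free (4, 3, 6, 7)); after release of (0, 0, 1, 0) the pool is (4, 3, 7, 7)
  run W7 (needs (1, 2, 4, 1), free (4, 3, 7, 7)); after release of (2, 1, 0, 0) the pool is (6, 4, 7, 7)
(3) Exactly 84 of the possible complete orderings are safe sequences.


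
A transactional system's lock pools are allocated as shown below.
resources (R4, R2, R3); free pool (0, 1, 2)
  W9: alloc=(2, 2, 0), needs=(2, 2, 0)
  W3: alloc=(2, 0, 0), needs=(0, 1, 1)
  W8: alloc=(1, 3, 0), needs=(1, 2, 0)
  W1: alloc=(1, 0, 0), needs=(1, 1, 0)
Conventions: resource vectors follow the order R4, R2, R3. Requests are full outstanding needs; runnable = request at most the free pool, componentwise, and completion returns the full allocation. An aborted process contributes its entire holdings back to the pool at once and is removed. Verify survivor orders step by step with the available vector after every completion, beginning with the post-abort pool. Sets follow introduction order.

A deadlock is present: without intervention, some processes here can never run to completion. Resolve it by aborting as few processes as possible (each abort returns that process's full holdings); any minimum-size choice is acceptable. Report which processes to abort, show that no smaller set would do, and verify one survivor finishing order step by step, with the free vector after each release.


Minimum abort set: W9.
Key observation: the returned (2, 2, 0) from W9 is what brings W8 — unrunnable before, under any order — into play at step 3.
No smaller set exists: with zero aborts the deadlock remains.
One survivor order: W3, W1, W8. Verifying each step (post-abort pool first):
  pool = (2, 3, 2)
  W3 needs (0, 1, 1) <= (2, 3, 2) -> finishes; pool += (2, 0, 0) = (4, 3, 2)
  W1 needs (1, 1, 0) <= (4, 3, 2) -> finishes; pool += (1, 0, 0) = (5, 3, 2)
  W8 needs (1, 2, 0) <= (5, 3, 2) -> finishes; pool += (1, 3, 0) = (6, 6, 2)


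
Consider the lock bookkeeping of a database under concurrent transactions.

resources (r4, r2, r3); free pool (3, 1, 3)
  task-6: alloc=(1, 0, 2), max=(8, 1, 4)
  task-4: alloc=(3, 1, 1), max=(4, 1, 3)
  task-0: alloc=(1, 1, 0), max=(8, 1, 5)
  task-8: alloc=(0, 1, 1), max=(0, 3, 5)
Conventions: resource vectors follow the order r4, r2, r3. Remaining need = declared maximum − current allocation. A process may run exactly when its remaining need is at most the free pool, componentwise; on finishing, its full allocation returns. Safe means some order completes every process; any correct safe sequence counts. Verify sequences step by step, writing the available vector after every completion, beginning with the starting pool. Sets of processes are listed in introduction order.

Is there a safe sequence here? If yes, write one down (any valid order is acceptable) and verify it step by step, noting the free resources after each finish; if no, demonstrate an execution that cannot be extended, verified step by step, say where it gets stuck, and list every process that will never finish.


The state is UNSAFE.
Key observation: task-4, task-8 can finish, but then (6, 3, 5) is all there is, and the blocked group's r4 demands exceed it.
The run task-4, task-8 cannot be extended any further. Check, step by step:
  pool = (3, 1, 3)
  task-4: need (1, 0, 2) fits (3, 1, 3); releases (3, 1, 1), pool now (6, 2, 4)
  task-8: need (0, 2, 4) fits (6, 2, 4); releases (0, 1, 1), pool now (6, 3, 5)
  task-6 still needs (7, 1, 2) but only (6, 3, 5) is free — short on r4
  task-0 still needs (7, 0, 5) but only (6, 3, 5) is free — short on r4
Permanently blocked: task-6 and task-0.


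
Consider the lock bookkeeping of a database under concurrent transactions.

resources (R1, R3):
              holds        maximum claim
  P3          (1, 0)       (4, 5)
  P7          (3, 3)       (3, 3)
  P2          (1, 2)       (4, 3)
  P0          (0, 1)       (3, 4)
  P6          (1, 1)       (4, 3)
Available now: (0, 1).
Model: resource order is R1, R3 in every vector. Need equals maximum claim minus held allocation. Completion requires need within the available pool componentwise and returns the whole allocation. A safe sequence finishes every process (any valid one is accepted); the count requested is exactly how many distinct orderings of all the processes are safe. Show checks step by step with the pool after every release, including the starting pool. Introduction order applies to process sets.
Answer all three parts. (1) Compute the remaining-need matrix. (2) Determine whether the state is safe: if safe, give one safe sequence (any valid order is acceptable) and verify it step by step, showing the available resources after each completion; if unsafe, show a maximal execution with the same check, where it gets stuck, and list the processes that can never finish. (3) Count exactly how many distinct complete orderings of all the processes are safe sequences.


(1) Remaining need (order R1, R3):
  P3: (3, 5)
  P7: (0, 0)
  P2: (3, 1)
  P0: (3, 3)
  P6: (3, 2)
(2) SAFE, for example via the order P7, P6, P3, P2, P0.
Key observation: at P6 the run first touches a limit — (3, 2) against (3, 4), exact on a resource it actually requests.
Walking it through:
  pool = (0, 1)
  run P7 (needs (0, 0), free (0, 1)); after release of (3, 3) the pool is (3, 4)
  run P6 (needs (3, 2), free (3, 4)); after release of (1, 1) the pool is (4, 5)
  run P3 (needs (3, 5), free (4, 5)); after release of (1, 0) the pool is (5, 5)
  run P2 (needs (3, 1), free (5, 5)); after release of (1, 2) the pool is (6, 7)
  run P0 (needs (3, 3), free (6, 7)); after release of (0, 1) the pool is (6, 8)
(3) Exactly 18 of the possible complete orderings are safe sequences.


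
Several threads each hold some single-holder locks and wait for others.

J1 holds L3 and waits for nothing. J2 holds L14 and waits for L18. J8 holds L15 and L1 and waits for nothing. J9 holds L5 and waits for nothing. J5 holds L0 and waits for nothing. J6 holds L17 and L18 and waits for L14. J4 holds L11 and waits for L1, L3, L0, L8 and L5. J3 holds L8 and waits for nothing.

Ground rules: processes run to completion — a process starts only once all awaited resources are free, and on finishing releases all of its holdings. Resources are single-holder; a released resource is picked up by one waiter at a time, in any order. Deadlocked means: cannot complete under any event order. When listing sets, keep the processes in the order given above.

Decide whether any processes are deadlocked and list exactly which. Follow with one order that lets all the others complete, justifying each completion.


The deadlocked set is J2 and J6.
Key observation: along J2 -> J6 -> J2, each member waits on what the next one holds — a deadlock; no other process is dragged down with it.
One completion order for the rest: J5, J3, J1, J8, J9, J4.
Verifying each step:
  run J5 (it waits on nothing); releases L0
  run J3 (it waits on nothing); releases L8
  run J1 (it waits on nothing); releases L3
  run J8 (it waits on nothing); releases L15 and L1
  run J9 (it waits on nothing); releases L5
  J4: everything it awaited (L1, L3, L0, L8 and L5) is free; runs, freeing L11
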